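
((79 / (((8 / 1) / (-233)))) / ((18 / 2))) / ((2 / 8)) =-18407 / 18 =-1022.61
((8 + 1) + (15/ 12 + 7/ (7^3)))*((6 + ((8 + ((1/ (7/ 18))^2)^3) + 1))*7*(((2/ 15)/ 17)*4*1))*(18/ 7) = 50836954212/ 28824005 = 1763.70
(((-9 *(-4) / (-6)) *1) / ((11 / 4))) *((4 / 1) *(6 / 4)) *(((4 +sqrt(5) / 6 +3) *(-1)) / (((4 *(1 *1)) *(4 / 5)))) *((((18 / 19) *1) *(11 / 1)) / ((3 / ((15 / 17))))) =675 *sqrt(5) / 323 +28350 / 323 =92.44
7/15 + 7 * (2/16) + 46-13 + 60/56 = 29747/840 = 35.41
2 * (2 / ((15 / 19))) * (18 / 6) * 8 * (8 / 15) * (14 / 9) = 68096 / 675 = 100.88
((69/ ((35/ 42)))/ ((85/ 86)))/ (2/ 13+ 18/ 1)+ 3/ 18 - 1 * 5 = -32897/ 150450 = -0.22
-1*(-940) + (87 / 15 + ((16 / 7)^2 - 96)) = 855.02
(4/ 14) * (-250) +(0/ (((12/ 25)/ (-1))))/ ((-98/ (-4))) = -500/ 7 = -71.43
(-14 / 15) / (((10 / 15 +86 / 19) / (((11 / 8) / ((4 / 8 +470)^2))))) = -0.00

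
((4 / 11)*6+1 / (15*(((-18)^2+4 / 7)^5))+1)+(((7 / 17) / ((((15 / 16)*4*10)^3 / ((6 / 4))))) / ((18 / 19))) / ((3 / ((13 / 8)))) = 136768415202565131648627377 / 42984268595876855808000000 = 3.18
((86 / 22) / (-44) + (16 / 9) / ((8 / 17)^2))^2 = 63.03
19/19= 1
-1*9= -9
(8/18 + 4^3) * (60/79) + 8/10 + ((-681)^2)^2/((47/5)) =1274315023612481/55695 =22880241020.06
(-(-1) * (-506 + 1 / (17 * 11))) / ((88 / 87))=-8232027 / 16456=-500.24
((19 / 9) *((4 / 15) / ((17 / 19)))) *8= 5.03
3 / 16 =0.19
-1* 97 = -97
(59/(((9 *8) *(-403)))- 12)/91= -348251/2640456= -0.13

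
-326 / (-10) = 163 / 5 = 32.60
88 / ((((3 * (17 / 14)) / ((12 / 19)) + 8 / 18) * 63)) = 704 / 3131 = 0.22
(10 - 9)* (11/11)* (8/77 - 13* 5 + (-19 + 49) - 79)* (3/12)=-4385/154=-28.47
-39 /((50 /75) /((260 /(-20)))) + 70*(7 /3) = 5543 /6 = 923.83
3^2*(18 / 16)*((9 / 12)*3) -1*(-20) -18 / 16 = 1333 / 32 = 41.66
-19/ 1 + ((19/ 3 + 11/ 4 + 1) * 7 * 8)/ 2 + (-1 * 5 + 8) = 799/ 3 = 266.33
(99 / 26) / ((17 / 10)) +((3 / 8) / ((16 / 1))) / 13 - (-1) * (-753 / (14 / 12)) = -127361307 / 198016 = -643.19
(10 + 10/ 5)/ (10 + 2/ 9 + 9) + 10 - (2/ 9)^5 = 108526526/ 10215477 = 10.62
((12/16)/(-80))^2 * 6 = 0.00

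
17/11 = 1.55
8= 8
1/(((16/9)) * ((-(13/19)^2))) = -3249/2704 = -1.20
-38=-38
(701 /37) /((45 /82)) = 57482 /1665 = 34.52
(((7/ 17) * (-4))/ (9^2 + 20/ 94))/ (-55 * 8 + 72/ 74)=12173/ 263514229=0.00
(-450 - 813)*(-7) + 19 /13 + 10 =115082 /13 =8852.46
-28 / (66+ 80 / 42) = -294 / 713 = -0.41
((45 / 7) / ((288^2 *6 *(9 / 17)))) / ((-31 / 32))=-85 / 3374784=-0.00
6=6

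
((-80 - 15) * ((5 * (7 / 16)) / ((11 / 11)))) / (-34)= 3325 / 544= 6.11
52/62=26/31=0.84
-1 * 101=-101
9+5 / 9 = 86 / 9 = 9.56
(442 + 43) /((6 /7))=3395 /6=565.83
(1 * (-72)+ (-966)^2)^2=870645751056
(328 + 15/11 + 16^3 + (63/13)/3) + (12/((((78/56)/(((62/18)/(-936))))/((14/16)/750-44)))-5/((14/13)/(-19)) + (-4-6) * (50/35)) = 14236996510537/3162159000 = 4502.30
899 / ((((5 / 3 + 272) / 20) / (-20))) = -1078800 / 821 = -1314.01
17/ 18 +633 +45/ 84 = 159889/ 252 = 634.48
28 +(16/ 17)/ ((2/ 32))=732/ 17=43.06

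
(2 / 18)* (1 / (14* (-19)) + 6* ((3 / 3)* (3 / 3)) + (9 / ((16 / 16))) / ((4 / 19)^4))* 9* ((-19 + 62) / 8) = 6716531071 / 272384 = 24658.32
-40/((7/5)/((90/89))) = -18000/623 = -28.89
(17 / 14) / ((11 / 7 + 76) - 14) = 17 / 890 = 0.02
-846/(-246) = 141/41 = 3.44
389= 389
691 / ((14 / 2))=691 / 7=98.71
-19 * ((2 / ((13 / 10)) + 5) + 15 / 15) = -1862 / 13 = -143.23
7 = 7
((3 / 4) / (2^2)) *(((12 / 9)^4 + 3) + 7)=533 / 216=2.47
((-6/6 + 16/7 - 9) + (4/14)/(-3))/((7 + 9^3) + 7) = -164/15603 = -0.01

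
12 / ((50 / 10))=12 / 5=2.40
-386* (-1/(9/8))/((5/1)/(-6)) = -411.73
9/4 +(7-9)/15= 127/60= 2.12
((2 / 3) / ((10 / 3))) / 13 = 1 / 65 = 0.02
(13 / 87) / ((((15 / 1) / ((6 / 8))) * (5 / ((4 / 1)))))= 13 / 2175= 0.01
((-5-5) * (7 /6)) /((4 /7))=-245 /12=-20.42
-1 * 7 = -7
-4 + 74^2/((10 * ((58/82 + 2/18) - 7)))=-92.59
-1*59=-59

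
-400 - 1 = -401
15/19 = 0.79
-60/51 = -20/17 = -1.18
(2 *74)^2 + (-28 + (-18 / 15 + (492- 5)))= 111809 / 5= 22361.80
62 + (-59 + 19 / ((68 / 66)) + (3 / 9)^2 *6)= 2255 / 102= 22.11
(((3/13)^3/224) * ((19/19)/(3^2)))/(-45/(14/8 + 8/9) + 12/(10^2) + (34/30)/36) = -38475/106672311928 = -0.00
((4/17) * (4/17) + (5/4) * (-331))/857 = -478231/990692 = -0.48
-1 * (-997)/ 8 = 124.62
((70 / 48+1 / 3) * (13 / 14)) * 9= 1677 / 112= 14.97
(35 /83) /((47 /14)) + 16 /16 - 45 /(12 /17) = -977191 /15604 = -62.62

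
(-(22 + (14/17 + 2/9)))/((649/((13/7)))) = -45838/695079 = -0.07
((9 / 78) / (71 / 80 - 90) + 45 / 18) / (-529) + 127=12452174637 / 98052266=127.00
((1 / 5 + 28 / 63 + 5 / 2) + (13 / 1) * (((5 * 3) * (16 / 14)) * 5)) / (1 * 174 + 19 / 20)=1407962 / 220437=6.39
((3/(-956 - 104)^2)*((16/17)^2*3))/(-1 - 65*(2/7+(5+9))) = -112/14673303075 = -0.00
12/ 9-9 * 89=-799.67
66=66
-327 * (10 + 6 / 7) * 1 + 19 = -24719 / 7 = -3531.29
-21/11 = -1.91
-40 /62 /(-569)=20 /17639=0.00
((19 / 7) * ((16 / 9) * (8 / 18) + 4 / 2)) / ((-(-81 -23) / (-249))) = -178201 / 9828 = -18.13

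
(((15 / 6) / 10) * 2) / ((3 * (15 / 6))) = 1 / 15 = 0.07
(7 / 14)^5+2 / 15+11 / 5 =227 / 96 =2.36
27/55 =0.49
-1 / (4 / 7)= -7 / 4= -1.75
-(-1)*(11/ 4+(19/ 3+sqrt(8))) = 2*sqrt(2)+109/ 12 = 11.91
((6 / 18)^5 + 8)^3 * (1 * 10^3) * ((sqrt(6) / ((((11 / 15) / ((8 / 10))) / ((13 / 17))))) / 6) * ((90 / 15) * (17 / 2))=191307574250000 * sqrt(6) / 52612659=8906714.65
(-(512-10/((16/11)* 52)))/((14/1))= -212937/5824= -36.56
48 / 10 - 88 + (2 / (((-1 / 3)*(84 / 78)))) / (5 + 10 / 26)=-8255 / 98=-84.23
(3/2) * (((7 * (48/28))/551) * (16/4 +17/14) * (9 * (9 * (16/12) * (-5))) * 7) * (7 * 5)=-12417300/551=-22535.93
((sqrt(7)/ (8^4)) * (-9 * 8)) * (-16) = 0.74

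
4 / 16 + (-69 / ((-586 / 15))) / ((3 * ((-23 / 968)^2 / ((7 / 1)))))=196781779 / 26956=7300.11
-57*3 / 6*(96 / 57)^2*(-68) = 104448 / 19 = 5497.26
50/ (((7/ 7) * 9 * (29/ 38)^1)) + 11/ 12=8557/ 1044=8.20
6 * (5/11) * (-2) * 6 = -360/11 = -32.73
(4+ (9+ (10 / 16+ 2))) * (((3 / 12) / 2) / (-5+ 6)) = 125 / 64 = 1.95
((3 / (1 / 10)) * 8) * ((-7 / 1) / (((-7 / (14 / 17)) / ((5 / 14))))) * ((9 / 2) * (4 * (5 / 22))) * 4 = 216000 / 187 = 1155.08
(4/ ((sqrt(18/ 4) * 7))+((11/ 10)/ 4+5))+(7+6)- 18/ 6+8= 4 * sqrt(2)/ 21+931/ 40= 23.54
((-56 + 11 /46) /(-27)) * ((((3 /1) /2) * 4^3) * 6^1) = 27360 /23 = 1189.57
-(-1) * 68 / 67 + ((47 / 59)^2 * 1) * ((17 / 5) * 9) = 23827999 / 1166135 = 20.43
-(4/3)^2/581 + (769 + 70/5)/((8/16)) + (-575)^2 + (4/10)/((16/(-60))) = 3474037759/10458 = 332189.50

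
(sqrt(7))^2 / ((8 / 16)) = 14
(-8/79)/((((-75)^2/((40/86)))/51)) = -544/1273875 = -0.00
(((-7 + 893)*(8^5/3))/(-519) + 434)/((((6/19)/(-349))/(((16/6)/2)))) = 376066688020/14013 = 26836986.23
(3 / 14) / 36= 0.01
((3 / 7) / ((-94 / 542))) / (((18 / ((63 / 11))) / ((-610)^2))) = -151258650 / 517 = -292569.92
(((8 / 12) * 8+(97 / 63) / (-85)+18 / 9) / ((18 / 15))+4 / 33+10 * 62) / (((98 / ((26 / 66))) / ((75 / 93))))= 14386057075 / 7086554244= 2.03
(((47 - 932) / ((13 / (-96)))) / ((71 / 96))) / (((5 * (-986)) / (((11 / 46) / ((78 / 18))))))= -13457664 / 136056661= -0.10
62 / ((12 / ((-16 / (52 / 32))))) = -1984 / 39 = -50.87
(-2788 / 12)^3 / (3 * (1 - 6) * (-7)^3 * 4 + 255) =-338608873 / 562545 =-601.92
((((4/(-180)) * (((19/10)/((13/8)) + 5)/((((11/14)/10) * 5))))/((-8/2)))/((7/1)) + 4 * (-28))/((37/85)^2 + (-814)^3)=1041324511/5015215659207897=0.00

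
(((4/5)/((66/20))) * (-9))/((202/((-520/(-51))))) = -2080/18887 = -0.11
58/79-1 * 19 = -1443/79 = -18.27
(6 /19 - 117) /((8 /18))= -19953 /76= -262.54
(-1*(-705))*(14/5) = 1974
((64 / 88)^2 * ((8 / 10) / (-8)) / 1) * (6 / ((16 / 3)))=-36 / 605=-0.06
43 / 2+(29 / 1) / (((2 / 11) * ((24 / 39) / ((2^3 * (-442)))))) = -1832931 / 2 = -916465.50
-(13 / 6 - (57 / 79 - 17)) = -8743 / 474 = -18.45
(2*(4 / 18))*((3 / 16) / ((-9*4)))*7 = -7 / 432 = -0.02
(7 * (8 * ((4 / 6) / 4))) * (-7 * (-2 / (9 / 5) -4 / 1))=9016 / 27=333.93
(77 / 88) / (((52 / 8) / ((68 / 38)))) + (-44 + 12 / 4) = -20135 / 494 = -40.76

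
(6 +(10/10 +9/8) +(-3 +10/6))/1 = 163/24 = 6.79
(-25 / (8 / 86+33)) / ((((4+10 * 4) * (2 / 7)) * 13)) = -7525 / 1627912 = -0.00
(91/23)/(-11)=-91/253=-0.36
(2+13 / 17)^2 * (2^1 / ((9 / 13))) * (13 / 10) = 373321 / 13005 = 28.71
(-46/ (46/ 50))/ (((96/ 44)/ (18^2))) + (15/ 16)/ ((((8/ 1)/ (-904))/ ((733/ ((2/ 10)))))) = -6330975/ 16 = -395685.94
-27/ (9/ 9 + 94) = -27/ 95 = -0.28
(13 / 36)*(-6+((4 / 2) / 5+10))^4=761332 / 5625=135.35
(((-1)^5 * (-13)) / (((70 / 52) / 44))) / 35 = 14872 / 1225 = 12.14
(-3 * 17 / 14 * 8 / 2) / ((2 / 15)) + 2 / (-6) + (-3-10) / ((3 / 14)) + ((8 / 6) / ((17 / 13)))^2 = -3081464 / 18207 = -169.25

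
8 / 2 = 4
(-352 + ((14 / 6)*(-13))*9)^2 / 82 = 390625 / 82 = 4763.72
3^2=9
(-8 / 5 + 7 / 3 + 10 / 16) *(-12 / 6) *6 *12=-978 / 5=-195.60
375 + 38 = 413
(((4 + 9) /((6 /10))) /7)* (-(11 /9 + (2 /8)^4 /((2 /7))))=-370175 /96768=-3.83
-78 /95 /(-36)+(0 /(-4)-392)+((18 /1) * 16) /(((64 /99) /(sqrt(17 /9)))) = -223427 /570+297 * sqrt(17) /2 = 220.30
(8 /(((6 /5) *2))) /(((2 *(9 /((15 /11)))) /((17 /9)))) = 425 /891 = 0.48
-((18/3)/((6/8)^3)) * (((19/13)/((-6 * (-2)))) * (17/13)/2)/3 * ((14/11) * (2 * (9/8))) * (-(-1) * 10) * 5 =-904400/16731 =-54.06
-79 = -79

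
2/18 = 1/9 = 0.11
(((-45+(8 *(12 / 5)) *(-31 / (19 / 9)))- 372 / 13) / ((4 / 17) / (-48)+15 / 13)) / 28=-22394457 / 2026255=-11.05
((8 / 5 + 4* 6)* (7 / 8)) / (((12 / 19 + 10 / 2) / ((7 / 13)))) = 14896 / 6955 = 2.14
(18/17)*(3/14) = 27/119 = 0.23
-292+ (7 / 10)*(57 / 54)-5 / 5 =-52607 / 180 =-292.26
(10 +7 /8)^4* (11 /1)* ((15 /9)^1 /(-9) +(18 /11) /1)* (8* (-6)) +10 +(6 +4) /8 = -2743540119 /256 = -10716953.59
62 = 62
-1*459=-459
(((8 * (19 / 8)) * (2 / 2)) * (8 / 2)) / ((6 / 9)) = 114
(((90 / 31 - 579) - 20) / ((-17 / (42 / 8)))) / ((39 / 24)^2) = 365232 / 5239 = 69.71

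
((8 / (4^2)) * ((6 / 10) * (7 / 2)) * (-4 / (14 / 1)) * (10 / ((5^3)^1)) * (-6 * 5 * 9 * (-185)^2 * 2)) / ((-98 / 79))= -17520462 / 49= -357560.45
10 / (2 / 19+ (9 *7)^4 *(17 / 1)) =38 / 1017641281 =0.00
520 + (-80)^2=6920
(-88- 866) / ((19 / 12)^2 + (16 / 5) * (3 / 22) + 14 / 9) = -839520 / 3959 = -212.05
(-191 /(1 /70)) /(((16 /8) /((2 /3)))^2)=-13370 /9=-1485.56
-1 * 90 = -90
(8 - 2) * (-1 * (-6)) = 36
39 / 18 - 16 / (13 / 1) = 73 / 78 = 0.94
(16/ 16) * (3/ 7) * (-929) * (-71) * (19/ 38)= 14134.07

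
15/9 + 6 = 23/3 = 7.67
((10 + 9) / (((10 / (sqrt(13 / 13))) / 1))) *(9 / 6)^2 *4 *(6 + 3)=1539 / 10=153.90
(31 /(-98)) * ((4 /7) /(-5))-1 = -1653 /1715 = -0.96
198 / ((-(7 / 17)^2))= -57222 / 49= -1167.80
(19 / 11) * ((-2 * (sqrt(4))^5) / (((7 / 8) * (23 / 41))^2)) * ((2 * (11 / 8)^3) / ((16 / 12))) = -46375428 / 25921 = -1789.11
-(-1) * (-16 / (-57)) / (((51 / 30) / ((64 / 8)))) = 1280 / 969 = 1.32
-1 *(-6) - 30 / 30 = 5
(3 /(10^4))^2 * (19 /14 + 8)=1179 /1400000000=0.00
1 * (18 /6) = 3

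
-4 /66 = -2 /33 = -0.06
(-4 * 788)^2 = 9935104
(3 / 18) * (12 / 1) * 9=18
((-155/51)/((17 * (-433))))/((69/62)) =9610/25903359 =0.00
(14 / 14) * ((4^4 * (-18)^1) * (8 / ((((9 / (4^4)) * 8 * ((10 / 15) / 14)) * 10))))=-1376256 / 5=-275251.20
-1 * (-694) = 694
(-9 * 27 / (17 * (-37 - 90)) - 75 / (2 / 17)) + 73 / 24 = -634.35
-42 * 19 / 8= -399 / 4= -99.75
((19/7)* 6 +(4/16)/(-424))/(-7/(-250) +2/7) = 24167125/465552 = 51.91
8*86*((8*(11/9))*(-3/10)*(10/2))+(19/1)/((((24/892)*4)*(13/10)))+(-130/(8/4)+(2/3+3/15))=-7814819/780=-10019.00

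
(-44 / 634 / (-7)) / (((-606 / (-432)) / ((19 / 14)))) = 15048 / 1568833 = 0.01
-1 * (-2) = 2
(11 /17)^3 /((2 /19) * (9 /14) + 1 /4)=708092 /830297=0.85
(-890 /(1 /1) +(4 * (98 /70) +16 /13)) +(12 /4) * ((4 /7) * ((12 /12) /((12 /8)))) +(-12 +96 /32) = -405417 /455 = -891.03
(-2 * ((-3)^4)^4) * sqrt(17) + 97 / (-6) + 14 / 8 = -86093442 * sqrt(17)- 173 / 12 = -354972369.46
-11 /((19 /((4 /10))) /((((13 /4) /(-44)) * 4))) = 13 /190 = 0.07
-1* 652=-652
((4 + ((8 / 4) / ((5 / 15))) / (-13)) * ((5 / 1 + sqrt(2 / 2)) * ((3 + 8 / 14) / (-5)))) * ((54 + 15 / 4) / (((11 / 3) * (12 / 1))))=-19.90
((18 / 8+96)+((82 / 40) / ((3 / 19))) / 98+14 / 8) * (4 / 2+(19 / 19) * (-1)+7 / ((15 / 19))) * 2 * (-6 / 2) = -21784823 / 3675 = -5927.84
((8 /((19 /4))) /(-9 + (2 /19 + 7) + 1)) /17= -32 /289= -0.11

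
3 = 3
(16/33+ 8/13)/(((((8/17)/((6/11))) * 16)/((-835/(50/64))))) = -670004/7865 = -85.19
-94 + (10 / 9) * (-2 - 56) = -1426 / 9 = -158.44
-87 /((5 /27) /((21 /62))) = -49329 /310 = -159.13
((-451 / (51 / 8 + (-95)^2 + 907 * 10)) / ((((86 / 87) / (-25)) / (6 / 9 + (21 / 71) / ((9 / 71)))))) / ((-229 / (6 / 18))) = -3923700 / 1425953917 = -0.00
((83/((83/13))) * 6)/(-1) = -78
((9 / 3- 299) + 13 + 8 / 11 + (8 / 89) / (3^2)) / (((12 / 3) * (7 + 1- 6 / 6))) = -2487017 / 246708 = -10.08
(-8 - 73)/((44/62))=-2511/22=-114.14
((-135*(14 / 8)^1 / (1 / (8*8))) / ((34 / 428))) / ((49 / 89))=-41139360 / 119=-345708.91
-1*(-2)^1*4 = 8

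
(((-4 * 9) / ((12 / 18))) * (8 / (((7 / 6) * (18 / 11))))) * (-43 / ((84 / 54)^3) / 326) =3103353 / 391363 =7.93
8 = 8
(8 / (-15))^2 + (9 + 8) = 3889 / 225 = 17.28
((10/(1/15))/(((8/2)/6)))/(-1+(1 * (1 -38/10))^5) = -703125/540949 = -1.30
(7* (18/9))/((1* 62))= 7/31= 0.23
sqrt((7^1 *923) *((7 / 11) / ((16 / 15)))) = 7 *sqrt(152295) / 44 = 62.09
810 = 810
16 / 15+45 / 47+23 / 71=117532 / 50055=2.35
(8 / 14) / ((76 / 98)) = 14 / 19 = 0.74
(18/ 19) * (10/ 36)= 5/ 19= 0.26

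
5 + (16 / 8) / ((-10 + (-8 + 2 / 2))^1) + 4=151 / 17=8.88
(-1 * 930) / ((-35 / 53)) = 9858 / 7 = 1408.29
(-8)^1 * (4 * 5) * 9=-1440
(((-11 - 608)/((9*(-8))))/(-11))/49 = -0.02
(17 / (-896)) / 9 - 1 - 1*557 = -558.00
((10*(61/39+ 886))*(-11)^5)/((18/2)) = -55747803650/351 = -158825651.42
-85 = -85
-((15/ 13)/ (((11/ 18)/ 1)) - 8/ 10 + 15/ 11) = -1753/ 715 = -2.45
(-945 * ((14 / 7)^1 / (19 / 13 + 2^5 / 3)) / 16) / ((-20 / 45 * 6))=110565 / 30272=3.65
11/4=2.75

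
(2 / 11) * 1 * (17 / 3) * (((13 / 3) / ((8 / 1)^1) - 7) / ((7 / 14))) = -2635 / 198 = -13.31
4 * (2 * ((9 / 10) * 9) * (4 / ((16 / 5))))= 81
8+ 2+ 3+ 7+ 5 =25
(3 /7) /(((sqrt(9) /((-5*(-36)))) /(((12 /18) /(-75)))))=-8 /35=-0.23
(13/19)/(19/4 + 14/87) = 4524/32471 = 0.14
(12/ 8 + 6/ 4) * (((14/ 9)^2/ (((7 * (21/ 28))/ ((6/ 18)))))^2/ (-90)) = -6272/ 7971615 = -0.00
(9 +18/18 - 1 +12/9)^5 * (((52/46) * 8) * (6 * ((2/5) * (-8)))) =-190555629056/9315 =-20456857.65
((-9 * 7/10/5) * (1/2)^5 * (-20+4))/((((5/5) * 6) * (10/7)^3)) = 7203/200000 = 0.04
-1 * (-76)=76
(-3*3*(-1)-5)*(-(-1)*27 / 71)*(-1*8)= -864 / 71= -12.17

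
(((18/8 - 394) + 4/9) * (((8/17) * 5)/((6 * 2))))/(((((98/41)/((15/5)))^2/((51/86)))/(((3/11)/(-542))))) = 355203705/9848556256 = 0.04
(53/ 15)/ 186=53/ 2790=0.02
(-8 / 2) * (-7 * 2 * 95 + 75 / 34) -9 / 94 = 8487107 / 1598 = 5311.08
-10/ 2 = -5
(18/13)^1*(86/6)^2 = 3698/13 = 284.46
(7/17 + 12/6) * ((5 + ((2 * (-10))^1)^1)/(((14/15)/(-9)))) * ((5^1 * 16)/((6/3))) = 1660500/119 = 13953.78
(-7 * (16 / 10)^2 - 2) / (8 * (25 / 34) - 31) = 0.79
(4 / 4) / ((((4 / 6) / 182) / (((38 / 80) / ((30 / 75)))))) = 324.19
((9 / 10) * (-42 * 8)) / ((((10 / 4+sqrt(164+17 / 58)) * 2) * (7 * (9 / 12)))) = 928 / 2037-32 * sqrt(552682) / 10185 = -1.88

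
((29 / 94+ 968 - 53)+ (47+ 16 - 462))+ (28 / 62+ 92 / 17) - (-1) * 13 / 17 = 25905233 / 49538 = 522.94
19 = 19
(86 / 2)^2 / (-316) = -1849 / 316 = -5.85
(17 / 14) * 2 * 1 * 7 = 17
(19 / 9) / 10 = 19 / 90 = 0.21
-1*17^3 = -4913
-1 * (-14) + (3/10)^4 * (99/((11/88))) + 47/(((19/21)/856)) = 1056574861/23750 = 44487.36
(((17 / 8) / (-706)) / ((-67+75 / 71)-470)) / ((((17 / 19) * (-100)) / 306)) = -22933 / 1193987200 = -0.00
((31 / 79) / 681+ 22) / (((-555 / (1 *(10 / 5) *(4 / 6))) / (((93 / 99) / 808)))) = -0.00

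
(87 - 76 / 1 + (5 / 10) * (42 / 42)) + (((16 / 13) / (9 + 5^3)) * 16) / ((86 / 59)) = 868971 / 74906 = 11.60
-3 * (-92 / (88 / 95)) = 6555 / 22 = 297.95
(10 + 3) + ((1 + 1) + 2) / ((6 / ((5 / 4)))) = 83 / 6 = 13.83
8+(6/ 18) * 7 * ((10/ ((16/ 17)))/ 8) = 2131/ 192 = 11.10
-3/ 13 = -0.23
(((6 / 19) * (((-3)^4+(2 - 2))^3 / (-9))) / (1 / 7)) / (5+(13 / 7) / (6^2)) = -25839.28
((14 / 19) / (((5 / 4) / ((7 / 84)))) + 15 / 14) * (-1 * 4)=-8942 / 1995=-4.48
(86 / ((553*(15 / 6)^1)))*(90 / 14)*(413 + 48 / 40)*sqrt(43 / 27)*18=3762.55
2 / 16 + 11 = 89 / 8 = 11.12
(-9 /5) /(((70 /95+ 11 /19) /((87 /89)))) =-14877 /11125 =-1.34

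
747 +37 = 784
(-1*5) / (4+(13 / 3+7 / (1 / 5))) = -3 / 26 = -0.12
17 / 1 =17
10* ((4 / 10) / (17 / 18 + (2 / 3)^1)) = 72 / 29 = 2.48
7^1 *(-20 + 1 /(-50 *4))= -28007 /200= -140.04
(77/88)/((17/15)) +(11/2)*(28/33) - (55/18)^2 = -42937/11016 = -3.90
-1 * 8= -8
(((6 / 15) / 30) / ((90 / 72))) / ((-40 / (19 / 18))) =-19 / 67500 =-0.00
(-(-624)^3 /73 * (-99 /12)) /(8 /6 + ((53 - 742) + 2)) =546683904 /13651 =40047.17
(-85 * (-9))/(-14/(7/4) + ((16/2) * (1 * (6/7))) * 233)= 5355/11128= 0.48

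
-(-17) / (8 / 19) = 323 / 8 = 40.38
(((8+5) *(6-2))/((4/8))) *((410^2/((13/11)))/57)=14792800/57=259522.81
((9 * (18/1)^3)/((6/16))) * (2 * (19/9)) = 590976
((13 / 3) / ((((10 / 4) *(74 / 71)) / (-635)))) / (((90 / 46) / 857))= -2310543131 / 4995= -462571.20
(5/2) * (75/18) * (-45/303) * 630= -196875/202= -974.63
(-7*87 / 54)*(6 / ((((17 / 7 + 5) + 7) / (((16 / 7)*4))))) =-12992 / 303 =-42.88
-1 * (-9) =9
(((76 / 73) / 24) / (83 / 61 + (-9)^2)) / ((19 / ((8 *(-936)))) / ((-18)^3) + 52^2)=263612232 / 1353357552546463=0.00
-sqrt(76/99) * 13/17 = -26 * sqrt(209)/561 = -0.67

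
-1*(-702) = 702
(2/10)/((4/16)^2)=16/5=3.20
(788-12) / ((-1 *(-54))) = 388 / 27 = 14.37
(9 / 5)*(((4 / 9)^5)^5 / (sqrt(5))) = 1125899906842624*sqrt(5) / 1994161076921812746584025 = 0.00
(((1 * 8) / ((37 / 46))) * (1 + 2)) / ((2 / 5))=2760 / 37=74.59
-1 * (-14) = 14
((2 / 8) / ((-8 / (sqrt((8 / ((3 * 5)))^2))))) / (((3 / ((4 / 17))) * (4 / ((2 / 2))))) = -1 / 3060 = -0.00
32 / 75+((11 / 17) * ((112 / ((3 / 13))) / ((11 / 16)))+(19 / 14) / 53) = 432568673 / 946050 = 457.24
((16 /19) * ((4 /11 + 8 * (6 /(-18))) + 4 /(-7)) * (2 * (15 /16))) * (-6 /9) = 13280 /4389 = 3.03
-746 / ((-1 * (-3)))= -746 / 3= -248.67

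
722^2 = 521284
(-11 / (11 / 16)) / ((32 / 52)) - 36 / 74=-980 / 37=-26.49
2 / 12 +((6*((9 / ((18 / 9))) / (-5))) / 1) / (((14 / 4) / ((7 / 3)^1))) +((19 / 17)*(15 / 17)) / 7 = -199819 / 60690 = -3.29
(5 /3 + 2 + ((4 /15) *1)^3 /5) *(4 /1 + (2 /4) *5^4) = 13069129 /11250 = 1161.70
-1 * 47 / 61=-47 / 61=-0.77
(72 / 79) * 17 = 1224 / 79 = 15.49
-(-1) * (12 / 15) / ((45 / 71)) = 1.26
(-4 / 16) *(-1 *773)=773 / 4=193.25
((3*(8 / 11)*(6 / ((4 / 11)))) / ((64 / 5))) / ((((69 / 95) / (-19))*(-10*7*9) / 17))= 30685 / 15456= 1.99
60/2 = 30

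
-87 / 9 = -29 / 3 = -9.67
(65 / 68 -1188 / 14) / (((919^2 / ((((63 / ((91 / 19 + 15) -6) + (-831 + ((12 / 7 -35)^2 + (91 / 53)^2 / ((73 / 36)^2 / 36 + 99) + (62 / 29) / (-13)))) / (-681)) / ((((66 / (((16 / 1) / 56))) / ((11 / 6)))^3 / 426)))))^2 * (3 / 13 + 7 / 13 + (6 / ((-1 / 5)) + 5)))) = 0.00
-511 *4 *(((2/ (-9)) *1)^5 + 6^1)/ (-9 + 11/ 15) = 905139410/ 610173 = 1483.41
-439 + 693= 254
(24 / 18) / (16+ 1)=4 / 51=0.08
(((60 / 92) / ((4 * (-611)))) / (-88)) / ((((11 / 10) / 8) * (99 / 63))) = 525 / 37409086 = 0.00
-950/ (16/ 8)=-475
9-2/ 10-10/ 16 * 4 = 63/ 10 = 6.30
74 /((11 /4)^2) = 1184 /121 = 9.79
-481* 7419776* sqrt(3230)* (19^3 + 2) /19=-24486306988416* sqrt(3230) /19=-73243813853480.07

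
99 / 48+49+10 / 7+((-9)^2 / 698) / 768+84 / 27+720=775.60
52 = 52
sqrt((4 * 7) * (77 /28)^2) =11 * sqrt(7) /2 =14.55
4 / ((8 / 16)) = 8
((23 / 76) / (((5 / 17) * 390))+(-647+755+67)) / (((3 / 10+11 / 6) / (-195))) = -77806173 / 4864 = -15996.33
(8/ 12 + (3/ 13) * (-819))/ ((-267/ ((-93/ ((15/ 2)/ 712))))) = -56048/ 9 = -6227.56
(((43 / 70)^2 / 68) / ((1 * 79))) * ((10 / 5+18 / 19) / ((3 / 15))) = 1849 / 1786190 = 0.00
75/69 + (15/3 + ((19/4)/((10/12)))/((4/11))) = 21.76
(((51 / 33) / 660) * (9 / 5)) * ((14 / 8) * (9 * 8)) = 3213 / 6050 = 0.53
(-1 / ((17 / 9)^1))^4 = 6561 / 83521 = 0.08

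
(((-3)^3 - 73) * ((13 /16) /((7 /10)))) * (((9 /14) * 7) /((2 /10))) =-73125 /28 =-2611.61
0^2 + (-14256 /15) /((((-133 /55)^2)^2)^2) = -79580734571250000 /97906861202319841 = -0.81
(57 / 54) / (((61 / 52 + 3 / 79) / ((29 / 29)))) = 39026 / 44775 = 0.87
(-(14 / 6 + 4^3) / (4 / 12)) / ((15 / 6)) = -398 / 5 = -79.60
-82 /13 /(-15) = 82 /195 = 0.42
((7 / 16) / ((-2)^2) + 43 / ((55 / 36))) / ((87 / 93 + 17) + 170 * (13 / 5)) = 3083167 / 50188160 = 0.06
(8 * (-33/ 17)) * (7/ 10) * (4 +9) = -12012/ 85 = -141.32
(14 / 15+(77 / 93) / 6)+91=256879 / 2790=92.07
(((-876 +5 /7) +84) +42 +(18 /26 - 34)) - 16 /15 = -1069696 /1365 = -783.66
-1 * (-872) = 872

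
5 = 5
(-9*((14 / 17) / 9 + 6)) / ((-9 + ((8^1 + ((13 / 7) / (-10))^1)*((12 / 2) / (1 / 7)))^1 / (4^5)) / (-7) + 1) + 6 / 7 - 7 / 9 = -2097557725 / 85978809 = -24.40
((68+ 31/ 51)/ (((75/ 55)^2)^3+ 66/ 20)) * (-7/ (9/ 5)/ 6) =-1084771089325/ 237350409651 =-4.57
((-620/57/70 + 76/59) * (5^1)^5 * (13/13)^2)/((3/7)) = 83331250/10089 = 8259.61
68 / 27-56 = -1444 / 27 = -53.48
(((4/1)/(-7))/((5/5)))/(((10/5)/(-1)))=2/7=0.29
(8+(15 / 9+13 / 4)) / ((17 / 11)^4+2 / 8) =453871 / 209235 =2.17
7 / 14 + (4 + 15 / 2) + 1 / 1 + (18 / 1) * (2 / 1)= 49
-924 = -924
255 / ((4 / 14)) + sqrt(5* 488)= 2* sqrt(610) + 1785 / 2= 941.90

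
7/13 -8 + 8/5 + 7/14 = -697/130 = -5.36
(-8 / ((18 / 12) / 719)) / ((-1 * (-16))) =-719 / 3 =-239.67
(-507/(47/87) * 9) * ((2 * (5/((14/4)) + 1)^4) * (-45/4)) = 1492031254545/225694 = 6610859.19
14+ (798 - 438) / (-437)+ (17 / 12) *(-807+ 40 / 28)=-41408459 / 36708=-1128.05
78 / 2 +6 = 45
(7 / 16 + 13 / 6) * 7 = 875 / 48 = 18.23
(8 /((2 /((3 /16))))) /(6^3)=0.00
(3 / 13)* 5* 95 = 1425 / 13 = 109.62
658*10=6580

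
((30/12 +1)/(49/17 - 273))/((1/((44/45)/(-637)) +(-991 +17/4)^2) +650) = -187/14052064398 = -0.00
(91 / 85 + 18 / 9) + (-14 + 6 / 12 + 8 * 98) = 131507 / 170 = 773.57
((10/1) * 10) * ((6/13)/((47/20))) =12000/611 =19.64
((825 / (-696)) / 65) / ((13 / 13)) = -55 / 3016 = -0.02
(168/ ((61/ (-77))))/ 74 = -6468/ 2257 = -2.87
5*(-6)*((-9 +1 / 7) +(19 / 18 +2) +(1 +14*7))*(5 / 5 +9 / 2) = -645865 / 42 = -15377.74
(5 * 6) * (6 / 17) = 180 / 17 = 10.59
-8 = -8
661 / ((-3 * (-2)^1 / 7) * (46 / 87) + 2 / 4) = 268366 / 387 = 693.45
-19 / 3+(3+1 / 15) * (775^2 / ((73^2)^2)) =-6.27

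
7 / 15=0.47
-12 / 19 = -0.63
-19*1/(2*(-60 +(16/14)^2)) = 0.16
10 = 10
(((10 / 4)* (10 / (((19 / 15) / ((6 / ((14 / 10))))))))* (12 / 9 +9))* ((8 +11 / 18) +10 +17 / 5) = 1096625 / 57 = 19239.04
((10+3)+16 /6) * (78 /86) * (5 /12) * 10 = 15275 /258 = 59.21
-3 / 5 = -0.60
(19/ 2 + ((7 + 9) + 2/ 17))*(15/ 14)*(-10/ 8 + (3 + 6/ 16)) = 13065/ 224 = 58.33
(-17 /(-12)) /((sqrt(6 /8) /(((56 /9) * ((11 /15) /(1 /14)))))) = 73304 * sqrt(3) /1215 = 104.50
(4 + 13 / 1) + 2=19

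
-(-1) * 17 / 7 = 17 / 7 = 2.43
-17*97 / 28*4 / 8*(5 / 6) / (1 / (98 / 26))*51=-981155 / 208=-4717.09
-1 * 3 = -3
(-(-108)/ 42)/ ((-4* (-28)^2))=-9/ 10976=-0.00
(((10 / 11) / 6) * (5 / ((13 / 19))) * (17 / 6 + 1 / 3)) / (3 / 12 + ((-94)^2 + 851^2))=18050 / 3773675763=0.00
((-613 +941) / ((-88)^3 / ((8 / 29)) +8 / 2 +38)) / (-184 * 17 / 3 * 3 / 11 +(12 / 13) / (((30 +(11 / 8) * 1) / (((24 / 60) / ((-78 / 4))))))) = 95654845 / 204859804090374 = 0.00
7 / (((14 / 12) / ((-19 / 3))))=-38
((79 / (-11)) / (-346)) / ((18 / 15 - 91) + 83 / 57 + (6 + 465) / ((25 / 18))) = 112575 / 1360096936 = 0.00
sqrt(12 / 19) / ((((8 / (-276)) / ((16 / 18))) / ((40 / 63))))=-7360* sqrt(57) / 3591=-15.47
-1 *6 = -6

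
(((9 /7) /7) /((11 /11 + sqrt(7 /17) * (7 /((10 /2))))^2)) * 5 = 3672000 /82369-95625 * sqrt(119) /23534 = 0.25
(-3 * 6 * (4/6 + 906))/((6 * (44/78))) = -53040/11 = -4821.82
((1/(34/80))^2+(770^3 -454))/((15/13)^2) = 22297506349586/65025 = 342906672.04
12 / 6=2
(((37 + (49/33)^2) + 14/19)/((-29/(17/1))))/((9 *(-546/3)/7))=7024672/70204563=0.10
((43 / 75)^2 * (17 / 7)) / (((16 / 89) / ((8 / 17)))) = 2.09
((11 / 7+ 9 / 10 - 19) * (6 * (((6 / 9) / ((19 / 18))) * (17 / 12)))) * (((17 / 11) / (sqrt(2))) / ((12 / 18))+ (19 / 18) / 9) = -3009357 * sqrt(2) / 29260 - 19669 / 1890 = -155.86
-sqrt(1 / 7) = -sqrt(7) / 7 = -0.38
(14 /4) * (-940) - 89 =-3379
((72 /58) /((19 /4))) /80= 9 /2755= 0.00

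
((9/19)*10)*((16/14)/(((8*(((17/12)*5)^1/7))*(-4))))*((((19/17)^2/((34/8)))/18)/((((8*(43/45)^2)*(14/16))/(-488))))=225309600/1081012303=0.21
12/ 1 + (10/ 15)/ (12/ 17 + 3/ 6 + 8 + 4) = 16232/ 1347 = 12.05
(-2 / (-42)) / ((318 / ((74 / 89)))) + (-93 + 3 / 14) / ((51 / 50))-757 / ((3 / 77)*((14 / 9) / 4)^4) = -210310589212888 / 247543443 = -849590.63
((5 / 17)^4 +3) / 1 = 251188 / 83521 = 3.01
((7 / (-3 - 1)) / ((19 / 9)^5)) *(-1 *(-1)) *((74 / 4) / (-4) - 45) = 164097171 / 79235168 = 2.07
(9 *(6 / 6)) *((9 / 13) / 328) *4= 81 / 1066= 0.08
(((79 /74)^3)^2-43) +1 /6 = -20371271621053 /492619470528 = -41.35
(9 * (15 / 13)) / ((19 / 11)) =1485 / 247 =6.01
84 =84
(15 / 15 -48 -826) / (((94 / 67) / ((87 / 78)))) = -1696239 / 2444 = -694.04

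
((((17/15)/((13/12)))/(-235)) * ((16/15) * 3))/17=-64/76375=-0.00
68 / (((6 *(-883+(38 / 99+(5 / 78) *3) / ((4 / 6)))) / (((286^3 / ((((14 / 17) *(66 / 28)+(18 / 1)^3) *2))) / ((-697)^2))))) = -1029320864 / 19412794177005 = -0.00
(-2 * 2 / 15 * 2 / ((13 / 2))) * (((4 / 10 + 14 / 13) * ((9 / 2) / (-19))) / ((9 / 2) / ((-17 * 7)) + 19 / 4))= 1096704 / 180056825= 0.01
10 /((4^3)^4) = 5 /8388608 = 0.00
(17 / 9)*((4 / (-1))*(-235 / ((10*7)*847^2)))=1598 / 45196767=0.00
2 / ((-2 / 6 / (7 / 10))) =-21 / 5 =-4.20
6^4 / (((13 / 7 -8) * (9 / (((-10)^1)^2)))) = -100800 / 43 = -2344.19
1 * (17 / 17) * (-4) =-4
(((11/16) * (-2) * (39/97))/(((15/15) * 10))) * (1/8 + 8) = -5577/12416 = -0.45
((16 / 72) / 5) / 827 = 2 / 37215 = 0.00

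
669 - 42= 627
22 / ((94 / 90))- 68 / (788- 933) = 146746 / 6815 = 21.53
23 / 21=1.10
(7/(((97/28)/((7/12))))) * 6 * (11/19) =7546/1843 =4.09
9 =9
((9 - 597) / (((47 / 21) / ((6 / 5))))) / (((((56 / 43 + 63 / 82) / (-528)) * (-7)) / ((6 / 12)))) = -201066624 / 35015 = -5742.30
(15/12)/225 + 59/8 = 7.38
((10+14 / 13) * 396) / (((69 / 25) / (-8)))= -3801600 / 299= -12714.38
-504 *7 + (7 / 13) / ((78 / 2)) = -1788689 / 507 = -3527.99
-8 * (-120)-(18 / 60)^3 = 959973 / 1000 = 959.97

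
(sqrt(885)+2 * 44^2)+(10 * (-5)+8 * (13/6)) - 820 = 3049.08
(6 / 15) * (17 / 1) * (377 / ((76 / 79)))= 506311 / 190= 2664.79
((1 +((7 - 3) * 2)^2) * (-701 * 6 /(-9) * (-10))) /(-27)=911300 /81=11250.62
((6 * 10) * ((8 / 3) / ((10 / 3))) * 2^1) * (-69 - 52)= -11616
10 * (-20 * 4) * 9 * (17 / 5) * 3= -73440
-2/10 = -1/5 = -0.20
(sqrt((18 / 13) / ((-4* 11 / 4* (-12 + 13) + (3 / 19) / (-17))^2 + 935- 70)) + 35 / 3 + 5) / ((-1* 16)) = -25 / 24- 969* sqrt(2675132746) / 21401061968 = -1.04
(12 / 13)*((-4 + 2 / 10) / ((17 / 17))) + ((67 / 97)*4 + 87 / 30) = 27177 / 12610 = 2.16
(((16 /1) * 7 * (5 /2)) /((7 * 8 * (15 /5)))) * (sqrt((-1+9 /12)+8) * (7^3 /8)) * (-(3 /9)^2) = -1715 * sqrt(31) /432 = -22.10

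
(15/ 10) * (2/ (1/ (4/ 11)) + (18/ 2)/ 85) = 2337/ 1870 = 1.25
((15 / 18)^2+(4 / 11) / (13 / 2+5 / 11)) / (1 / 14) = 3199 / 306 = 10.45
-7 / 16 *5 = -35 / 16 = -2.19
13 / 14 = 0.93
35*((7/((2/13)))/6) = 3185/12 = 265.42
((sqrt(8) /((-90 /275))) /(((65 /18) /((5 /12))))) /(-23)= 0.04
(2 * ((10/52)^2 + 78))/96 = 52753/32448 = 1.63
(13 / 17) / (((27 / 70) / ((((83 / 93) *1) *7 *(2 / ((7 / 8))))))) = 28.31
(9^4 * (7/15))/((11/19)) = 290871/55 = 5288.56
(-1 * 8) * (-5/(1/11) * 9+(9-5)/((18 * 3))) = 106904/27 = 3959.41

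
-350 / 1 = -350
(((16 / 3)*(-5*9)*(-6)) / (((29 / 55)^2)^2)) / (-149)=-13176900000 / 105384869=-125.04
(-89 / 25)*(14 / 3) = -1246 / 75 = -16.61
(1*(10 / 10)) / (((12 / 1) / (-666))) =-111 / 2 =-55.50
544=544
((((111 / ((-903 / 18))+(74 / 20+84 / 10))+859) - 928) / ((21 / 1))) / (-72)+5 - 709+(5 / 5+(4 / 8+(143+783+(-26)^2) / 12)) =-2589409351 / 4551120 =-568.96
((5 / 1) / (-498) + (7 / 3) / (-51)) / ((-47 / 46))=32591 / 596853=0.05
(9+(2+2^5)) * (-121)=-5203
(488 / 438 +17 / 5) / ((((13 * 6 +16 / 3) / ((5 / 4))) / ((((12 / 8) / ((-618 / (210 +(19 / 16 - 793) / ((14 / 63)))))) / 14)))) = 530388843 / 13474048000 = 0.04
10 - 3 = 7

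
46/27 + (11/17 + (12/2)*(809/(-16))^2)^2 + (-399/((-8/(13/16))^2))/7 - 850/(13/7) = 48886322022925679/207747072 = 235316539.25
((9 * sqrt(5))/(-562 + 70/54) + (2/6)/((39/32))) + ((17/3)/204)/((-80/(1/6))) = 61427/224640 - 243 * sqrt(5)/15139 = 0.24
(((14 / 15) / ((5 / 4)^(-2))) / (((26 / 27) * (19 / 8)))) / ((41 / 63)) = 19845 / 20254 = 0.98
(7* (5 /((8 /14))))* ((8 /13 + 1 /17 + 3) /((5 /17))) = 9947 /13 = 765.15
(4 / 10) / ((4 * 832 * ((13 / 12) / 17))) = 51 / 27040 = 0.00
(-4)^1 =-4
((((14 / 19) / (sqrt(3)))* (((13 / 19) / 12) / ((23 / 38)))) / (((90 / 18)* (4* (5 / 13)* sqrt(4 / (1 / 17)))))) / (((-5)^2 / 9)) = 1183* sqrt(51) / 37145000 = 0.00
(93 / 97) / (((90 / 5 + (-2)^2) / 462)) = 1953 / 97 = 20.13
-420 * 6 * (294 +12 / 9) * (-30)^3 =20094480000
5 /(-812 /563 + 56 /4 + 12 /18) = 8445 /22336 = 0.38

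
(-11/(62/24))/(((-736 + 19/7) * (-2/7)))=-1078/53041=-0.02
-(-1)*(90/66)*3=45/11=4.09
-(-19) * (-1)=-19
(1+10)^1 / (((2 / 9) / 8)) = 396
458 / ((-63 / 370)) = -169460 / 63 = -2689.84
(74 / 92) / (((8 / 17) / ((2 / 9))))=629 / 1656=0.38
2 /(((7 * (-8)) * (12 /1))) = -1 /336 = -0.00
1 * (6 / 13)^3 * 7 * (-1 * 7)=-10584 / 2197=-4.82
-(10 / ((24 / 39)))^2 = -4225 / 16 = -264.06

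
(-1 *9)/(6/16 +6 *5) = -0.30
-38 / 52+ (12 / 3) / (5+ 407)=-1931 / 2678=-0.72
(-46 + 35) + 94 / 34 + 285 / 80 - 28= -8887 / 272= -32.67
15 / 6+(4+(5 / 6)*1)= 7.33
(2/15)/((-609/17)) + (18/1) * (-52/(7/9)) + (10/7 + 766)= -3982894/9135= -436.00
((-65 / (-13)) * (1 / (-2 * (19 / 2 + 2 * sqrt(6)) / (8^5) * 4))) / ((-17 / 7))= 1089536 / 901 -229376 * sqrt(6) / 901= 585.66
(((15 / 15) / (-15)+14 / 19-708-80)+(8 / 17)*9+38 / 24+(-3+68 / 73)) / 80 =-1108561531 / 113179200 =-9.79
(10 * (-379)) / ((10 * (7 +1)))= -379 / 8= -47.38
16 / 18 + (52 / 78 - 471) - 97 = -5098 / 9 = -566.44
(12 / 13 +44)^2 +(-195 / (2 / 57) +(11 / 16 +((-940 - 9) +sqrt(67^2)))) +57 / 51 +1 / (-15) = -3047456843 / 689520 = -4419.68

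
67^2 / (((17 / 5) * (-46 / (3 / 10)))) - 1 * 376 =-601531 / 1564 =-384.61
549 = 549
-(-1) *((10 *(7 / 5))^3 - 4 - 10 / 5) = 2738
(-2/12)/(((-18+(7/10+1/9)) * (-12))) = -5/6188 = -0.00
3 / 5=0.60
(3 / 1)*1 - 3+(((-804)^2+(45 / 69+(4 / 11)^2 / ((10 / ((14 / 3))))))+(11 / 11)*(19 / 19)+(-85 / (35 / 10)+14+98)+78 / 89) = 16813776741358 / 26007135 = 646506.30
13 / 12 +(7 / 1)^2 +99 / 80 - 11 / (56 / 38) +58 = 171119 / 1680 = 101.86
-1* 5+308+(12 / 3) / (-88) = 6665 / 22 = 302.95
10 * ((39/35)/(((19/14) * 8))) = 39/38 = 1.03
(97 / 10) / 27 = 0.36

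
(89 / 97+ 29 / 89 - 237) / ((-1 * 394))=2035287 / 3401402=0.60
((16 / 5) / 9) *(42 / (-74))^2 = 784 / 6845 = 0.11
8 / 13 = 0.62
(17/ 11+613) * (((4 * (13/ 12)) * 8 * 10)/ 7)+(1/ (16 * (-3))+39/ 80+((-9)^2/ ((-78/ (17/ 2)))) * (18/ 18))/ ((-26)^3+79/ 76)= 55489225619293/ 1823226405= 30434.63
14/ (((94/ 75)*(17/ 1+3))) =105/ 188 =0.56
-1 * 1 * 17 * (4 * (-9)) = 612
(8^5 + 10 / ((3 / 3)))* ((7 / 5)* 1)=229446 / 5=45889.20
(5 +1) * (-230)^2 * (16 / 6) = 846400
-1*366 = -366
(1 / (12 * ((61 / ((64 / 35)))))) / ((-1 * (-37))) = 16 / 236985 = 0.00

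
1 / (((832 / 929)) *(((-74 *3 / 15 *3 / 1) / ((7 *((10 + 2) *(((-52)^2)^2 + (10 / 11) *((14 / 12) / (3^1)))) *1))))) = -23535983367785 / 1523808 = -15445504.53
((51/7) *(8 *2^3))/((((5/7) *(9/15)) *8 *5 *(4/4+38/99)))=13464/685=19.66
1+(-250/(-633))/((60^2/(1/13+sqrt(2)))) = 5 * sqrt(2)/45576+592493/592488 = 1.00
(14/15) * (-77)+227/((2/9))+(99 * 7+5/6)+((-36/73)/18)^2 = 131370568/79935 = 1643.47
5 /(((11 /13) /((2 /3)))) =130 /33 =3.94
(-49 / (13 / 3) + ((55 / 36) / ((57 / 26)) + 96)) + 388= 6314065 / 13338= 473.39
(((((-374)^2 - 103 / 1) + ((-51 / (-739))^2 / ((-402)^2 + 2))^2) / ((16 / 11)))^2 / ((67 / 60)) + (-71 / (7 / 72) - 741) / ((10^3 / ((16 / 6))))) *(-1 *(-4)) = 33077175474.17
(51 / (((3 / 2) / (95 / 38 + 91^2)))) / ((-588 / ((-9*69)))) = 58299273 / 196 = 297445.27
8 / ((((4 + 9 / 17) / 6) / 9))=7344 / 77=95.38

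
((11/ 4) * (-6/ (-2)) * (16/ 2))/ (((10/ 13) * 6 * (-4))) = -3.58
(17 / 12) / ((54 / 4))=17 / 162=0.10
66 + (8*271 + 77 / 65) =145287 / 65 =2235.18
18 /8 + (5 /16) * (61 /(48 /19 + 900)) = 623123 /274368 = 2.27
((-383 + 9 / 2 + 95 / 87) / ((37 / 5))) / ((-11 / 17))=5581865 / 70818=78.82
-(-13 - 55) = 68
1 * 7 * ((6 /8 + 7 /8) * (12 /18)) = 91 /12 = 7.58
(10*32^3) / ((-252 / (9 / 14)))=-40960 / 49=-835.92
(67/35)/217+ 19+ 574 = 4503902/7595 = 593.01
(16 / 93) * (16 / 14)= 128 / 651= 0.20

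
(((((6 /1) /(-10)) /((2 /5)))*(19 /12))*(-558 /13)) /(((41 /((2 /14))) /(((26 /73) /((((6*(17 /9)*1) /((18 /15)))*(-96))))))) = -15903 /113973440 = -0.00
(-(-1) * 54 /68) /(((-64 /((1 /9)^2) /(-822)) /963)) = 131931 /1088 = 121.26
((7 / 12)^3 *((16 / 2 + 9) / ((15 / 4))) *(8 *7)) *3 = 40817 / 270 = 151.17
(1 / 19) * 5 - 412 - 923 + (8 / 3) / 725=-55157848 / 41325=-1334.73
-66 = -66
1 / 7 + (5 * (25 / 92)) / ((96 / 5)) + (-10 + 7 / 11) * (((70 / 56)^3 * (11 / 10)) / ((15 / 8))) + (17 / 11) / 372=-73866983 / 7027328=-10.51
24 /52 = 6 /13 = 0.46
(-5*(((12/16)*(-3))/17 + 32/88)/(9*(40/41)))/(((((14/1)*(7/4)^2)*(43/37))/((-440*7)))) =8.14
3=3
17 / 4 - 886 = -881.75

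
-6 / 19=-0.32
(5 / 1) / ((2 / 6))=15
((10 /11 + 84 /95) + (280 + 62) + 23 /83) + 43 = 33572552 /86735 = 387.07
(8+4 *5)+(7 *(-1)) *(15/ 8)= 119/ 8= 14.88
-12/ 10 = -6/ 5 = -1.20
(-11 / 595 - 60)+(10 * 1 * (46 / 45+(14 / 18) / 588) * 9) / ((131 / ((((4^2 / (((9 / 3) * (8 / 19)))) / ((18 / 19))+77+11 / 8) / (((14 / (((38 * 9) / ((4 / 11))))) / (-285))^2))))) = 23649041817.57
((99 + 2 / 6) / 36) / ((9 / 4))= 298 / 243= 1.23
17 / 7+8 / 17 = 345 / 119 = 2.90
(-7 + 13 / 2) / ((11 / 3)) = -3 / 22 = -0.14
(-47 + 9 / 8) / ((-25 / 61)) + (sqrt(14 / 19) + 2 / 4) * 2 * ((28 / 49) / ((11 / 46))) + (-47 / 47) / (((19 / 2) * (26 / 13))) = 368 * sqrt(266) / 1463 + 33435981 / 292600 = 118.37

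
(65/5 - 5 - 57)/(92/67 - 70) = 3283/4598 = 0.71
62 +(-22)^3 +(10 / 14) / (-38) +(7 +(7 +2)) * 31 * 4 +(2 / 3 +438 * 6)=-4766735 / 798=-5973.35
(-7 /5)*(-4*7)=196 /5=39.20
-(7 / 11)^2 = -49 / 121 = -0.40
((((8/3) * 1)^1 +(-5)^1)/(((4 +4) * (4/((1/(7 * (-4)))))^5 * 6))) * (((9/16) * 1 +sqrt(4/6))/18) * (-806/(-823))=403/4773911715643392 +403 * sqrt(6)/8055976020148224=0.00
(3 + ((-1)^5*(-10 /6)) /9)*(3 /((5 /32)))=2752 /45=61.16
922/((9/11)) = 10142/9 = 1126.89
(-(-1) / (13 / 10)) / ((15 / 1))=2 / 39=0.05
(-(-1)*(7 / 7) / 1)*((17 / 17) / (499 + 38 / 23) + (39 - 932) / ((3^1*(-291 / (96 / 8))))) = 41138273 / 3350865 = 12.28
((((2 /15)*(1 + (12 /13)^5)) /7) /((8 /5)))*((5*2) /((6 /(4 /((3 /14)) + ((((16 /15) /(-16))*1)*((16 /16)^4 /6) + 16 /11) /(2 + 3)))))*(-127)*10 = -671780454125 /842092524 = -797.75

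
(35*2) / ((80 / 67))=469 / 8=58.62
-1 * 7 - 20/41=-7.49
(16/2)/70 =4/35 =0.11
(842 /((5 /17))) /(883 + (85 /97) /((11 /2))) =3.24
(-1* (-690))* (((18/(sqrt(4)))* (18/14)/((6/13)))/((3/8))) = 322920/7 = 46131.43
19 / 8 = 2.38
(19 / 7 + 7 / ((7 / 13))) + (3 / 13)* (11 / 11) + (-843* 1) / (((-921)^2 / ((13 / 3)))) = 1230465268 / 77189931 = 15.94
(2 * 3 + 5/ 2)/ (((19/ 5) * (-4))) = -85/ 152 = -0.56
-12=-12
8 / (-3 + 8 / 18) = -72 / 23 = -3.13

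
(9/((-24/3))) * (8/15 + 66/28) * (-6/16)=5463/4480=1.22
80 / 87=0.92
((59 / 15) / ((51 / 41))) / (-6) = -2419 / 4590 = -0.53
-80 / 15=-16 / 3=-5.33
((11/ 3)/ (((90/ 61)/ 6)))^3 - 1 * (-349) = 333914336/ 91125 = 3664.35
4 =4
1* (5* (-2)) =-10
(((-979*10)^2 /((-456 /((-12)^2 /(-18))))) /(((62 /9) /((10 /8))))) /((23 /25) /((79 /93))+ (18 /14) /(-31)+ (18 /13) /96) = 172255808725000 /596184717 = 288930.27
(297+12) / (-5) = -309 / 5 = -61.80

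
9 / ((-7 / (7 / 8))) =-9 / 8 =-1.12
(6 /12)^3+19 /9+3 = 377 /72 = 5.24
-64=-64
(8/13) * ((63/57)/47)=168/11609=0.01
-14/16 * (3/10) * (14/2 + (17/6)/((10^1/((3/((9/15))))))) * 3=-2121/320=-6.63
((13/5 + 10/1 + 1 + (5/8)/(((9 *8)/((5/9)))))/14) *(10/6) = 352637/217728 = 1.62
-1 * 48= -48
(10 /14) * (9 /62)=45 /434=0.10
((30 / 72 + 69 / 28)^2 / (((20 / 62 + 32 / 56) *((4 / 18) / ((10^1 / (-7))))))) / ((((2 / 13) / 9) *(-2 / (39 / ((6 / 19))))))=65582090145 / 304192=215594.39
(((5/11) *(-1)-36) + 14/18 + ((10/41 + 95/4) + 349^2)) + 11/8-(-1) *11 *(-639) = 3726541667/32472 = 114761.69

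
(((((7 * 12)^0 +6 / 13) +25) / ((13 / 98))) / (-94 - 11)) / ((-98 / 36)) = 4128 / 5915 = 0.70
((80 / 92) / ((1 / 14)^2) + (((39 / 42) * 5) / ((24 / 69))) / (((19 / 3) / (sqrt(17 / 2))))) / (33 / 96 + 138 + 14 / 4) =1495 * sqrt(34) / 201229 + 125440 / 104397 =1.24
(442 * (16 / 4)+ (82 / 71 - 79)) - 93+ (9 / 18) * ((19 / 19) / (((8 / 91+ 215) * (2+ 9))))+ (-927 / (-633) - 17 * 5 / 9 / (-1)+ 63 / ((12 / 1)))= 1613.31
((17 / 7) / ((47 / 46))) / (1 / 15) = 11730 / 329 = 35.65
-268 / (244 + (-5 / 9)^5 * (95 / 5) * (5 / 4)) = -1.10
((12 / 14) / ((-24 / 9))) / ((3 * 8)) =-3 / 224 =-0.01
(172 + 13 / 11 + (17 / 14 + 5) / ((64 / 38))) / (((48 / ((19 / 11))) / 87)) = 553.73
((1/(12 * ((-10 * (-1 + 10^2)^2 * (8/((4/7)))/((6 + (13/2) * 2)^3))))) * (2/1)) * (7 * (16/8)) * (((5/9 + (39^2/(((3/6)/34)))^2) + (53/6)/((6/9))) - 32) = -2641432739265371/21170160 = -124771505.71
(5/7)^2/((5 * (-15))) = -1/147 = -0.01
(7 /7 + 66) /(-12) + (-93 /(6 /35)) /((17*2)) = -21.54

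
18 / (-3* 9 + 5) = -9 / 11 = -0.82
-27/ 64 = -0.42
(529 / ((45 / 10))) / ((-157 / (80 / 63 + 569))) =-38010766 / 89019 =-427.00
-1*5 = -5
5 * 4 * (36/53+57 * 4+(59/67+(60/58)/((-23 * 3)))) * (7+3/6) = 81552131850/2368517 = 34431.73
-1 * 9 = -9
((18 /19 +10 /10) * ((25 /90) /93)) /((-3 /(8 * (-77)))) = 56980 /47709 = 1.19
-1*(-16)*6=96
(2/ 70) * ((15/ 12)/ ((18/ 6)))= 1/ 84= 0.01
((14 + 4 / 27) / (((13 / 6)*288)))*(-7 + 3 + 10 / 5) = -0.05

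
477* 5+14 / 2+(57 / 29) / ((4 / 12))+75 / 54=1252427 / 522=2399.29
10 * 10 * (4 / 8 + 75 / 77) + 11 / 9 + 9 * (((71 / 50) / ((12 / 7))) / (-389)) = 8012133337 / 53915400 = 148.61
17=17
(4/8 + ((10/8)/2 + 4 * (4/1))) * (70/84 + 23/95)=83981/4560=18.42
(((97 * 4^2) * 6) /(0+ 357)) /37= 3104 /4403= 0.70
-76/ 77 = -0.99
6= 6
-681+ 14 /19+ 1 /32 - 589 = -771693 /608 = -1269.23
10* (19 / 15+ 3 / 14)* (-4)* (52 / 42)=-32344 / 441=-73.34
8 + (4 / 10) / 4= 81 / 10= 8.10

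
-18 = -18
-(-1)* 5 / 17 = 5 / 17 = 0.29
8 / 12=2 / 3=0.67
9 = 9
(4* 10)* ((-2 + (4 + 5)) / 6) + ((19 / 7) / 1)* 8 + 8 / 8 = 1457 / 21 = 69.38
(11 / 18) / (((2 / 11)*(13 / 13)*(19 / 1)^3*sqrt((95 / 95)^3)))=121 / 246924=0.00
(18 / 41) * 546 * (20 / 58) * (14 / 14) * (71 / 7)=996840 / 1189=838.39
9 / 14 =0.64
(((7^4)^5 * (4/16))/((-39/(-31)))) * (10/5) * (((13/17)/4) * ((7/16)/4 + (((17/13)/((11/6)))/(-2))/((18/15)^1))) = -1417350026244481973763/1244672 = -1138733759773243.05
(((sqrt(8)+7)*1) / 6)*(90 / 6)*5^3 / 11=279.22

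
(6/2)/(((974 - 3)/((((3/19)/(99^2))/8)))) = 1/160727688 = 0.00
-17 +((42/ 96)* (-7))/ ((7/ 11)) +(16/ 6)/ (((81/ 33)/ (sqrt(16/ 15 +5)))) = -349/ 16 +88* sqrt(1365)/ 1215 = -19.14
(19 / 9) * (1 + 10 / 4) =133 / 18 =7.39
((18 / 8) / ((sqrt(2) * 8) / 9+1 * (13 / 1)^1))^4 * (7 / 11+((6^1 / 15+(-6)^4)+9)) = 76498673537180081763 / 59522276324402920160- 624838334923272951 * sqrt(2) / 1860071135137591255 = 0.81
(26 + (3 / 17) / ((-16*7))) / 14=49501 / 26656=1.86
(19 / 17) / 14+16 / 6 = 1961 / 714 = 2.75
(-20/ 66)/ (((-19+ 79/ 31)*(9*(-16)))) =-31/ 242352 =-0.00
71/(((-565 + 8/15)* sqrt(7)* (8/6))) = -3195* sqrt(7)/237076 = -0.04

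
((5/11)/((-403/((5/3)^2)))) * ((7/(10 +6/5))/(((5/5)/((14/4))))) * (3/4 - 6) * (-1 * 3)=-0.11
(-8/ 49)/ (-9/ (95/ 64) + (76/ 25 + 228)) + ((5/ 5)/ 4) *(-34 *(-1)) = 2781566/ 327271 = 8.50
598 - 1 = 597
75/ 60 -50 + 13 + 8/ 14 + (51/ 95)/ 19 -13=-2433517/ 50540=-48.15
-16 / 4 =-4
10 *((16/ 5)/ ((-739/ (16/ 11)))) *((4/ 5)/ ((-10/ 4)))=4096/ 203225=0.02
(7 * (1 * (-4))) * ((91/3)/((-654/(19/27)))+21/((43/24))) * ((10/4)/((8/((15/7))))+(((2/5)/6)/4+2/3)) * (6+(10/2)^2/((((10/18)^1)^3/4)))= -29714141539607/113894100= -260892.72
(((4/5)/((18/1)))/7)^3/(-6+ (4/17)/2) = -34/781396875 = -0.00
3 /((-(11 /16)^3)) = -12288 /1331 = -9.23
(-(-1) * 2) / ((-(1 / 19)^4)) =-260642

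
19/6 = 3.17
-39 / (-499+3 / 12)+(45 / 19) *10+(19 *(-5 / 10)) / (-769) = 24316111 / 1022770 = 23.77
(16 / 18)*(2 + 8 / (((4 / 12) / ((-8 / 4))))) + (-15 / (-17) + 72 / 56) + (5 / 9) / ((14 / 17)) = -9055 / 238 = -38.05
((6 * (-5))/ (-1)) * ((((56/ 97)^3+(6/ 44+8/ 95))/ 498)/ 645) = 262593231/ 6807819568330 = 0.00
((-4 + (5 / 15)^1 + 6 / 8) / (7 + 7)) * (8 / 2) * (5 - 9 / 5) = -8 / 3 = -2.67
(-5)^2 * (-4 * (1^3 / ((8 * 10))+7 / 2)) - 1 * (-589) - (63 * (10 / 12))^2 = -5037 / 2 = -2518.50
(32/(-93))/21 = -32/1953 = -0.02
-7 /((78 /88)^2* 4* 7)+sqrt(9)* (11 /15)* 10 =32978 /1521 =21.68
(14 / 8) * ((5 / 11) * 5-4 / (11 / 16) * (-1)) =623 / 44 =14.16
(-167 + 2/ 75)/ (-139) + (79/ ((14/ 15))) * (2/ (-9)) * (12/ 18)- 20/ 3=-3941767/ 218925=-18.01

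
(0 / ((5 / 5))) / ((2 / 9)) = 0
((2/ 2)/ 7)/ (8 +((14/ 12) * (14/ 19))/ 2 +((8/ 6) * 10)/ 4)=38/ 3129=0.01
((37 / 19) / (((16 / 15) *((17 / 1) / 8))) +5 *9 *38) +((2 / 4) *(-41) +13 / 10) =5464059 / 3230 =1691.66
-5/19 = -0.26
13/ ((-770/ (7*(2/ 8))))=-13/ 440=-0.03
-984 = -984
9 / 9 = 1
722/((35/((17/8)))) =6137/140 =43.84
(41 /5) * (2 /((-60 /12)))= -82 /25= -3.28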